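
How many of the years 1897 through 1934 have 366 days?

8

Years divisible by 4 in [1897, 1934]: 1900, 1904, 1908, 1912, 1916, 1920, 1924, 1928, 1932.
Of these, 1900 is divisible by 100 but not 400, so not leap.
Leap years: 9 − 1 = 8.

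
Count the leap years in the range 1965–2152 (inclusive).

Years divisible by 4: 1968, 1972, …, 2152 — 47 in all.
Of these, 2100 is divisible by 100 but not 400, so not leap.
2000 is divisible by 400, so still leap.
Leap years: 47 − 1 = 46.

46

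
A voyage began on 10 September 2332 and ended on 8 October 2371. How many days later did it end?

From September 10, 2332 to September 10, 2371: 39 years, of which 9 contain a Feb 29 — 30×365 + 9×366 = 14244 days.
September 2371: 30 − 10 = 20 days remain.
October 1–8, 2371: 8 days.
Residual: 28 days.
Total: 14272 days.

14272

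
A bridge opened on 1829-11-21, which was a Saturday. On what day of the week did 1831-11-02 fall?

Day-of-year of November 21, 1829: 325.
Day-of-year of November 2, 1831: 306.
1829 has 365 days, so 365 − 325 = 40 days remain in 1829.
Full years: 1830: 365. Sum = 365.
Total: 40 + 365 + 306 = 711 days.
711 mod 7 = 4, so 4 days after Saturday is Wednesday.

Wednesday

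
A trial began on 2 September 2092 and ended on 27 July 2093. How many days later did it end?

September 2092: 30 − 2 = 28 days remain.
Then 9 full months totalling 273 days.
July 1–27, 2093: 27 days.
Residual: 328 days.
Total: 328 days.

328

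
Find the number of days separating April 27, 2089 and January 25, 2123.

12325

Day-of-year of April 27, 2089: 117.
Day-of-year of January 25, 2123: 25.
2089 has 365 days, so 365 − 117 = 248 days remain in 2089.
Full years 2090–2122: 26 common + 7 leap = 26×365 + 7×366 = 12052 days.
Total: 248 + 12052 + 25 = 12325 days.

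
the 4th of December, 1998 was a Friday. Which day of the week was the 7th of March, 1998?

Saturday

Count forward from the earlier date (March 7, 1998) to the later (December 4, 1998):
March 1998: 31 − 7 = 24 days remain.
Then April (30), May (31), June (30), July (31), August (31), September (30), October (31), November (30): 30 + 31 + 30 + 31 + 31 + 30 + 31 + 30 = 244 days.
December 1–4, 1998: 4 days.
Total: 24 + 244 + 4 = 272 days.
272 mod 7 = 6, so 6 days before Friday is Saturday.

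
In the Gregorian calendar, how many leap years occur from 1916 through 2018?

26

Years divisible by 4: 1916, 1920, …, 2016 — 26 in all.
2000 is divisible by 400, so still leap.
No century exceptions apply. Count: 26.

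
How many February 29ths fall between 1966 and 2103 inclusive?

Years divisible by 4: 1968, 1972, …, 2100 — 34 in all.
Of these, 2100 is divisible by 100 but not 400, so not leap.
2000 is divisible by 400, so still leap.
Leap years: 34 − 1 = 33.

33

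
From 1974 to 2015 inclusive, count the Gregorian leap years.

Years divisible by 4 in [1974, 2015]: 1976, 1980, 1984, 1988, 1992, 1996, 2000, 2004, 2008, 2012.
2000 is divisible by 400, so still leap.
No century exceptions apply. Count: 10.

10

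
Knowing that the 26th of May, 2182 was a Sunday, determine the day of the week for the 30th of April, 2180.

Count forward from the earlier date (April 30, 2180) to the later (May 26, 2182):
April 30, 2180 → April 30, 2181: 365 days.
April 30, 2181 → April 30, 2182: 365 days.
April 2182: 30 − 30 = 0 days remain.
May 1–26, 2182: 26 days.
Residual: 26 days.
Total: 756 days.
756 is a multiple of 7, so the 30th of April, 2180 falls on the same weekday: Sunday.

Sunday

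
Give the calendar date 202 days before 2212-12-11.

2212-05-23

Count 202 days before December 11, 2212:
May 2212: 31 − 23 = 8 days remain.
Then June (30), July (31), August (31), September (30), October (31), November (30): 30 + 31 + 31 + 30 + 31 + 30 = 183 days.
December 1–11, 2212: 11 days.
Total: 8 + 183 + 11 = 202 days.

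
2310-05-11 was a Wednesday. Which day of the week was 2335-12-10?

Tuesday

From May 11, 2310 to May 11, 2335: 25 years, of which 6 contain a Feb 29 — 19×365 + 6×366 = 9131 days.
May 2335: 31 − 11 = 20 days remain.
Then June (30), July (31), August (31), September (30), October (31), November (30): 30 + 31 + 31 + 30 + 31 + 30 = 183 days.
December 1–10, 2335: 10 days.
Residual: 213 days.
Total: 9344 days.
9344 mod 7 = 6, so 6 days after Wednesday is Tuesday.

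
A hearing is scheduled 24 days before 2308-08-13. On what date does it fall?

2308-07-20

Count 24 days before August 13, 2308:
July 2308: 31 − 20 = 11 days remain.
August 1–13, 2308: 13 days.
Total: 11 + 13 = 24 days.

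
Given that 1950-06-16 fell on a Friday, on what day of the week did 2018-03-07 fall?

Wednesday

From June 16, 1950 to June 16, 2017: 67 years, of which 17 contain a Feb 29 — 50×365 + 17×366 = 24472 days.
(2000 is a leap year (divisible by 400).)
June 2017: 30 − 16 = 14 days remain.
Then July (31), August (31), September (30), October (31), November (30), December (31), January (31), February 2018 (28): 31 + 31 + 30 + 31 + 30 + 31 + 31 + 28 = 243 days.
March 1–7, 2018: 7 days.
Residual: 264 days.
Total: 24736 days.
24736 mod 7 = 5, so 5 days after Friday is Wednesday.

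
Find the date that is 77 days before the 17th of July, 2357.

the 1st of May, 2357

Count 77 days before July 17, 2357:
May 2357: 31 − 1 = 30 days remain.
Then June (30): 30 days.
July 1–17, 2357: 17 days.
Total: 30 + 30 + 17 = 77 days.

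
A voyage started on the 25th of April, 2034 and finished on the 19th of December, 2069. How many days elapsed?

13022

Day-of-year of April 25, 2034: 115.
Day-of-year of December 19, 2069: 353.
2034 has 365 days, so 365 − 115 = 250 days remain in 2034.
Full years 2035–2068: 25 common + 9 leap = 25×365 + 9×366 = 12419 days.
Total: 250 + 12419 + 353 = 13022 days.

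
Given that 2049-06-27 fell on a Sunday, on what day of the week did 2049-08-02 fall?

June 2049: 30 − 27 = 3 days remain.
Then July (31): 31 days.
August 1–2, 2049: 2 days.
Total: 3 + 31 + 2 = 36 days.
36 mod 7 = 1, so 1 day after Sunday is Monday.

Monday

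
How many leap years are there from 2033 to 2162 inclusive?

31

Years divisible by 4: 2036, 2040, …, 2160 — 32 in all.
Of these, 2100 is divisible by 100 but not 400, so not leap.
Leap years: 32 − 1 = 31.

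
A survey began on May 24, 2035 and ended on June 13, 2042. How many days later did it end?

2577

From May 24, 2035 to May 24, 2042: 7 years, of which 2 contain a Feb 29 — 5×365 + 2×366 = 2557 days.
May 2042: 31 − 24 = 7 days remain.
June 1–13, 2042: 13 days.
Residual: 20 days.
Total: 2577 days.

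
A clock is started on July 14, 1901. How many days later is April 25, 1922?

From July 14, 1901 to July 14, 1921: 20 years, of which 5 contain a Feb 29 — 15×365 + 5×366 = 7305 days.
July 1921: 31 − 14 = 17 days remain.
Then August (31), September (30), October (31), November (30), December (31), January (31), February 1922 (28), March (31): 31 + 30 + 31 + 30 + 31 + 31 + 28 + 31 = 243 days.
April 1–25, 1922: 25 days.
Residual: 285 days.
Total: 7590 days.

7590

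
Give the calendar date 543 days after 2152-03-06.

2153-08-31

Count 543 days after March 6, 2152:
March 6, 2152 → March 6, 2153: 365 days.
March 2153: 31 − 6 = 25 days remain.
Then April (30), May (31), June (30), July (31): 30 + 31 + 30 + 31 = 122 days.
August 1–31, 2153: 31 days.
Residual: 178 days.
Total: 543 days.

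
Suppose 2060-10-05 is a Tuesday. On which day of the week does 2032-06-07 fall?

Count forward from the earlier date (June 7, 2032) to the later (October 5, 2060):
From June 7, 2032 to June 7, 2060: 28 years, of which 7 contain a Feb 29 — 21×365 + 7×366 = 10227 days.
June 2060: 30 − 7 = 23 days remain.
Then July (31), August (31), September (30): 31 + 31 + 30 = 92 days.
October 1–5, 2060: 5 days.
Residual: 120 days.
Total: 10347 days.
10347 mod 7 = 1, so 1 day before Tuesday is Monday.

Monday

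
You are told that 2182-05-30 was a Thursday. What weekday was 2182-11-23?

Saturday

May 2182: 31 − 30 = 1 day remains.
Then June (30), July (31), August (31), September (30), October (31): 30 + 31 + 31 + 30 + 31 = 153 days.
November 1–23, 2182: 23 days.
Total: 1 + 153 + 23 = 177 days.
177 mod 7 = 2, so 2 days after Thursday is Saturday.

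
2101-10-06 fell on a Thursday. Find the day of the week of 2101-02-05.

Count forward from the earlier date (February 5, 2101) to the later (October 6, 2101):
February 2101: 28 − 5 = 23 days remain (2101 is not a leap year, so February has 28 days).
Then March (31), April (30), May (31), June (30), July (31), August (31), September (30): 31 + 30 + 31 + 30 + 31 + 31 + 30 = 214 days.
October 1–6, 2101: 6 days.
Total: 23 + 214 + 6 = 243 days.
243 mod 7 = 5, so 5 days before Thursday is Saturday.

Saturday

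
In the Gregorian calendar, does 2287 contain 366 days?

2287 is not a leap year.

No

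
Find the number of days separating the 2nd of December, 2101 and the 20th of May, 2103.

534

December 2, 2101 → December 2, 2102: 365 days.
December 2102: 31 − 2 = 29 days remain.
Then January (31), February 2103 (28), March (31), April (30): 31 + 28 + 31 + 30 = 120 days.
May 1–20, 2103: 20 days.
Residual: 169 days.
Total: 534 days.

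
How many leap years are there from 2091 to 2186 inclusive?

23

Years divisible by 4: 2092, 2096, …, 2184 — 24 in all.
Of these, 2100 is divisible by 100 but not 400, so not leap.
Leap years: 24 − 1 = 23.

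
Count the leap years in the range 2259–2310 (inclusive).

12

Years divisible by 4: 2260, 2264, …, 2308 — 13 in all.
Of these, 2300 is divisible by 100 but not 400, so not leap.
Leap years: 13 − 1 = 12.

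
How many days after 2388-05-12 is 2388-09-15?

126

May 2388: 31 − 12 = 19 days remain.
Then June (30), July (31), August (31): 30 + 31 + 31 = 92 days.
September 1–15, 2388: 15 days.
Total: 19 + 92 + 15 = 126 days.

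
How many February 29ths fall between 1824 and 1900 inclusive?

Years divisible by 4: 1824, 1828, …, 1900 — 20 in all.
Of these, 1900 is divisible by 100 but not 400, so not leap.
Leap years: 20 − 1 = 19.

19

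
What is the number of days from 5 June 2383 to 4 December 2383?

June 2383: 30 − 5 = 25 days remain.
Then July (31), August (31), September (30), October (31), November (30): 31 + 31 + 30 + 31 + 30 = 153 days.
December 1–4, 2383: 4 days.
Total: 25 + 153 + 4 = 182 days.

182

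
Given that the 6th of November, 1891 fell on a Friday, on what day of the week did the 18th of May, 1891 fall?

Count forward from the earlier date (May 18, 1891) to the later (November 6, 1891):
May 1891: 31 − 18 = 13 days remain.
Then June (30), July (31), August (31), September (30), October (31): 30 + 31 + 31 + 30 + 31 = 153 days.
November 1–6, 1891: 6 days.
Total: 13 + 153 + 6 = 172 days.
172 mod 7 = 4, so 4 days before Friday is Monday.

Monday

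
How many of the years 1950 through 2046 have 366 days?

24

Years divisible by 4: 1952, 1956, …, 2044 — 24 in all.
2000 is divisible by 400, so still leap.
No century exceptions apply. Count: 24.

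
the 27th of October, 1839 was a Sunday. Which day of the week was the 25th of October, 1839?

Count forward from the earlier date (October 25, 1839) to the later (October 27, 1839):
Within October 1839: 27 − 25 = 2 days.
2 mod 7 = 2, so 2 days before Sunday is Friday.

Friday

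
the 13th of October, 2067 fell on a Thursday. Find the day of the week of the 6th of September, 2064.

Count forward from the earlier date (September 6, 2064) to the later (October 13, 2067):
September 6, 2064 → September 6, 2065: 365 days.
September 6, 2065 → September 6, 2066: 365 days.
September 6, 2066 → September 6, 2067: 365 days.
September 2067: 30 − 6 = 24 days remain.
October 1–13, 2067: 13 days.
Residual: 37 days.
Total: 1132 days.
1132 mod 7 = 5, so 5 days before Thursday is Saturday.

Saturday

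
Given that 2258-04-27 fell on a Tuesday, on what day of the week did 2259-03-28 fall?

Day-of-year of April 27, 2258: 117.
Day-of-year of March 28, 2259: 87.
2258 has 365 days, so 365 − 117 = 248 days remain in 2258.
Total: 248 + 87 = 335 days.
335 mod 7 = 6, so 6 days after Tuesday is Monday.

Monday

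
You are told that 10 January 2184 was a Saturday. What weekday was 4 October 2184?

January 2184: 31 − 10 = 21 days remain.
Then February 2184 (29), March (31), April (30), May (31), June (30), July (31), August (31), September (30): 29 + 31 + 30 + 31 + 30 + 31 + 31 + 30 = 243 days.
October 1–4, 2184: 4 days.
Total: 21 + 243 + 4 = 268 days.
268 mod 7 = 2, so 2 days after Saturday is Monday.

Monday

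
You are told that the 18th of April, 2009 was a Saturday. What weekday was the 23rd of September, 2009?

Wednesday

April 2009: 30 − 18 = 12 days remain.
Then May (31), June (30), July (31), August (31): 31 + 30 + 31 + 31 = 123 days.
September 1–23, 2009: 23 days.
Total: 12 + 123 + 23 = 158 days.
158 mod 7 = 4, so 4 days after Saturday is Wednesday.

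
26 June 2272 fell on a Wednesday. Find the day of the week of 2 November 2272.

Saturday

June 2272: 30 − 26 = 4 days remain.
Then July (31), August (31), September (30), October (31): 31 + 31 + 30 + 31 = 123 days.
November 1–2, 2272: 2 days.
Total: 4 + 123 + 2 = 129 days.
129 mod 7 = 3, so 3 days after Wednesday is Saturday.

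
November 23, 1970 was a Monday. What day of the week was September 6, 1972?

November 1970: 30 − 23 = 7 days remain.
Then 21 full months totalling 640 days.
September 1–6, 1972: 6 days.
Total: 7 + 640 + 6 = 653 days.
653 mod 7 = 2, so 2 days after Monday is Wednesday.

Wednesday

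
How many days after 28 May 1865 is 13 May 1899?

From May 28, 1865 to May 28, 1898: 33 years, of which 8 contain a Feb 29 — 25×365 + 8×366 = 12053 days.
May 1898: 31 − 28 = 3 days remain.
Then 11 full months totalling 334 days.
May 1–13, 1899: 13 days.
Residual: 350 days.
Total: 12403 days.

12403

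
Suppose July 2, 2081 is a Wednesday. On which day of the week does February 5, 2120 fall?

Day-of-year of July 2, 2081: 183.
Day-of-year of February 5, 2120: 36.
2081 has 365 days, so 365 − 183 = 182 days remain in 2081.
Full years 2082–2119: 30 common + 8 leap = 30×365 + 8×366 = 13878 days.
Total: 182 + 13878 + 36 = 14096 days.
14096 mod 7 = 5, so 5 days after Wednesday is Monday.

Monday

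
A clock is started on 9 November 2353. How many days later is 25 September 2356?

1051

Day-of-year of November 9, 2353: 313.
Day-of-year of September 25, 2356: 269.
2353 has 365 days, so 365 − 313 = 52 days remain in 2353.
Full years: 2354: 365; 2355: 365. Sum = 730.
Total: 52 + 730 + 269 = 1051 days.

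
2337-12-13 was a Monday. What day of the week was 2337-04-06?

Count forward from the earlier date (April 6, 2337) to the later (December 13, 2337):
April 2337: 30 − 6 = 24 days remain.
Then May (31), June (30), July (31), August (31), September (30), October (31), November (30): 31 + 30 + 31 + 31 + 30 + 31 + 30 = 214 days.
December 1–13, 2337: 13 days.
Total: 24 + 214 + 13 = 251 days.
251 mod 7 = 6, so 6 days before Monday is Tuesday.

Tuesday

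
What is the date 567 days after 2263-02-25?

2264-09-14

Count 567 days after February 25, 2263:
Day-of-year of February 25, 2263: 56.
Day-of-year of September 14, 2264: 258.
2263 has 365 days, so 365 − 56 = 309 days remain in 2263.
Total: 309 + 258 = 567 days.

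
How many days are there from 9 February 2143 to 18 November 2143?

February 2143: 28 − 9 = 19 days remain (2143 is not a leap year, so February has 28 days).
Then March (31), April (30), May (31), June (30), July (31), August (31), September (30), October (31): 31 + 30 + 31 + 30 + 31 + 31 + 30 + 31 = 245 days.
November 1–18, 2143: 18 days.
Total: 19 + 245 + 18 = 282 days.

282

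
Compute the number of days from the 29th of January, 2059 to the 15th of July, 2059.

January 2059: 31 − 29 = 2 days remain.
Then February 2059 (28), March (31), April (30), May (31), June (30): 28 + 31 + 30 + 31 + 30 = 150 days.
July 1–15, 2059: 15 days.
Total: 2 + 150 + 15 = 167 days.

167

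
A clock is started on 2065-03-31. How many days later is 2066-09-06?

524

March 2065: 31 − 31 = 0 days remain.
Then 17 full months totalling 518 days.
September 1–6, 2066: 6 days.
Total: 0 + 518 + 6 = 524 days.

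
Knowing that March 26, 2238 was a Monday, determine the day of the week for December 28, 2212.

Count forward from the earlier date (December 28, 2212) to the later (March 26, 2238):
From December 28, 2212 to December 28, 2237: 25 years, of which 6 contain a Feb 29 — 19×365 + 6×366 = 9131 days.
December 2237: 31 − 28 = 3 days remain.
Then January (31), February 2238 (28): 31 + 28 = 59 days.
March 1–26, 2238: 26 days.
Residual: 88 days.
Total: 9219 days.
9219 is a multiple of 7, so December 28, 2212 falls on the same weekday: Monday.

Monday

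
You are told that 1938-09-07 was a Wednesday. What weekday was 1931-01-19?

Monday

Count forward from the earlier date (January 19, 1931) to the later (September 7, 1938):
Day-of-year of January 19, 1931: 19.
Day-of-year of September 7, 1938: 250.
1931 has 365 days, so 365 − 19 = 346 days remain in 1931.
Full years: 1932: 366; 1933: 365; 1934: 365; 1935: 365; 1936: 366; 1937: 365. Sum = 2192.
Total: 346 + 2192 + 250 = 2788 days.
2788 mod 7 = 2, so 2 days before Wednesday is Monday.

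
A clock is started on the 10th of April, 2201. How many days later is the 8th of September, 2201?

151

April 2201: 30 − 10 = 20 days remain.
Then May (31), June (30), July (31), August (31): 31 + 30 + 31 + 31 = 123 days.
September 1–8, 2201: 8 days.
Total: 20 + 123 + 8 = 151 days.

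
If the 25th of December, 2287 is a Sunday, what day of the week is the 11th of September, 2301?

Day-of-year of December 25, 2287: 359.
Day-of-year of September 11, 2301: 254.
2287 has 365 days, so 365 − 359 = 6 days remain in 2287.
Full years 2288–2300: 10 common + 3 leap = 10×365 + 3×366 = 4748 days.
Total: 6 + 4748 + 254 = 5008 days.
5008 mod 7 = 3, so 3 days after Sunday is Wednesday.

Wednesday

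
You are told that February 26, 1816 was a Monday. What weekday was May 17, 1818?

February 26, 1816 → February 26, 1817: 366 days (1816 is a leap year).
February 26, 1817 → February 26, 1818: 365 days.
February 1818: 28 − 26 = 2 days remain (1818 is not a leap year, so February has 28 days).
Then March (31), April (30): 31 + 30 = 61 days.
May 1–17, 1818: 17 days.
Residual: 80 days.
Total: 811 days.
811 mod 7 = 6, so 6 days after Monday is Sunday.

Sunday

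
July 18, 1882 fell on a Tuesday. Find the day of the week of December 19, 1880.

Count forward from the earlier date (December 19, 1880) to the later (July 18, 1882):
Day-of-year of December 19, 1880: 354.
Day-of-year of July 18, 1882: 199.
1880 has 366 days, so 366 − 354 = 12 days remain in 1880.
Full years: 1881: 365. Sum = 365.
Total: 12 + 365 + 199 = 576 days.
576 mod 7 = 2, so 2 days before Tuesday is Sunday.

Sunday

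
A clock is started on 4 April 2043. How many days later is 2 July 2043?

April 2043: 30 − 4 = 26 days remain.
Then May (31), June (30): 31 + 30 = 61 days.
July 1–2, 2043: 2 days.
Total: 26 + 61 + 2 = 89 days.

89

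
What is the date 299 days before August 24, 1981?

October 29, 1980

Count 299 days before August 24, 1981:
October 1980: 31 − 29 = 2 days remain.
Then 9 full months totalling 273 days.
August 1–24, 1981: 24 days.
Total: 2 + 273 + 24 = 299 days.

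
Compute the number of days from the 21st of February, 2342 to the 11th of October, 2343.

597

Day-of-year of February 21, 2342: 52.
Day-of-year of October 11, 2343: 284.
2342 has 365 days, so 365 − 52 = 313 days remain in 2342.
Total: 313 + 284 = 597 days.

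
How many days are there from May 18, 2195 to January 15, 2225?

From May 18, 2195 to May 18, 2224: 29 years, of which 7 contain a Feb 29 — 22×365 + 7×366 = 10592 days.
(2200 is not a leap year (divisible by 100 but not 400).)
May 2224: 31 − 18 = 13 days remain.
Then June (30), July (31), August (31), September (30), October (31), November (30), December (31): 30 + 31 + 31 + 30 + 31 + 30 + 31 = 214 days.
January 1–15, 2225: 15 days.
Residual: 242 days.
Total: 10834 days.

10834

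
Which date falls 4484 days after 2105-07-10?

2117-10-19

Count 4484 days after July 10, 2105:
From July 10, 2105 to July 10, 2117: 12 years, of which 3 contain a Feb 29 — 9×365 + 3×366 = 4383 days.
July 2117: 31 − 10 = 21 days remain.
Then August (31), September (30): 31 + 30 = 61 days.
October 1–19, 2117: 19 days.
Residual: 101 days.
Total: 4484 days.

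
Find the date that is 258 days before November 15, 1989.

March 2, 1989

Count 258 days before November 15, 1989:
March 1989: 31 − 2 = 29 days remain.
Then April (30), May (31), June (30), July (31), August (31), September (30), October (31): 30 + 31 + 30 + 31 + 31 + 30 + 31 = 214 days.
November 1–15, 1989: 15 days.
Total: 29 + 214 + 15 = 258 days.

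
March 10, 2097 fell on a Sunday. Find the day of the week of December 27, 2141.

Wednesday

From March 10, 2097 to March 10, 2141: 44 years, of which 10 contain a Feb 29 — 34×365 + 10×366 = 16070 days.
(2100 is not a leap year (divisible by 100 but not 400).)
March 2141: 31 − 10 = 21 days remain.
Then April (30), May (31), June (30), July (31), August (31), September (30), October (31), November (30): 30 + 31 + 30 + 31 + 31 + 30 + 31 + 30 = 244 days.
December 1–27, 2141: 27 days.
Residual: 292 days.
Total: 16362 days.
16362 mod 7 = 3, so 3 days after Sunday is Wednesday.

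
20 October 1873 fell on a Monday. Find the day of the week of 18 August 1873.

Monday

Count forward from the earlier date (August 18, 1873) to the later (October 20, 1873):
August 1873: 31 − 18 = 13 days remain.
Then September (30): 30 days.
October 1–20, 1873: 20 days.
Total: 13 + 30 + 20 = 63 days.
63 is a multiple of 7, so 18 August 1873 falls on the same weekday: Monday.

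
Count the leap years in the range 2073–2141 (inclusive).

16

Years divisible by 4: 2076, 2080, …, 2140 — 17 in all.
Of these, 2100 is divisible by 100 but not 400, so not leap.
Leap years: 17 − 1 = 16.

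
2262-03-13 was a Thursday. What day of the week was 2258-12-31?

Count forward from the earlier date (December 31, 2258) to the later (March 13, 2262):
December 31, 2258 → December 31, 2259: 365 days.
December 31, 2259 → December 31, 2260: 366 days (2260 is a leap year).
December 31, 2260 → December 31, 2261: 365 days.
December 2261: 31 − 31 = 0 days remain.
Then January (31), February 2262 (28): 31 + 28 = 59 days.
March 1–13, 2262: 13 days.
Residual: 72 days.
Total: 1168 days.
1168 mod 7 = 6, so 6 days before Thursday is Friday.

Friday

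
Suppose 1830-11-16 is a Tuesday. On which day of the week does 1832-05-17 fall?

Thursday

Day-of-year of November 16, 1830: 320.
Day-of-year of May 17, 1832: 138.
1830 has 365 days, so 365 − 320 = 45 days remain in 1830.
Full years: 1831: 365. Sum = 365.
Total: 45 + 365 + 138 = 548 days.
548 mod 7 = 2, so 2 days after Tuesday is Thursday.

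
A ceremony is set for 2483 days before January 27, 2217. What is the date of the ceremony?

April 11, 2210

Count 2483 days before January 27, 2217:
April 11, 2210 → April 11, 2211: 365 days.
April 11, 2211 → April 11, 2212: 366 days (2212 is a leap year).
April 11, 2212 → April 11, 2213: 365 days.
April 11, 2213 → April 11, 2214: 365 days.
April 11, 2214 → April 11, 2215: 365 days.
April 11, 2215 → April 11, 2216: 366 days (2216 is a leap year).
April 2216: 30 − 11 = 19 days remain.
Then May (31), June (30), July (31), August (31), September (30), October (31), November (30), December (31): 31 + 30 + 31 + 31 + 30 + 31 + 30 + 31 = 245 days.
January 1–27, 2217: 27 days.
Residual: 291 days.
Total: 2483 days.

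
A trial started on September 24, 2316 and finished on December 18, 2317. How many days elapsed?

Day-of-year of September 24, 2316: 268.
Day-of-year of December 18, 2317: 352.
2316 has 366 days, so 366 − 268 = 98 days remain in 2316.
Total: 98 + 352 = 450 days.

450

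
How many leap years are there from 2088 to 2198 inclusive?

Years divisible by 4: 2088, 2092, …, 2196 — 28 in all.
Of these, 2100 is divisible by 100 but not 400, so not leap.
Leap years: 28 − 1 = 27.

27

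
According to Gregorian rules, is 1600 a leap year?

1600 is a leap year (divisible by 400).

Yes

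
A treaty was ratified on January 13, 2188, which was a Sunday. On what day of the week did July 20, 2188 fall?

January 2188: 31 − 13 = 18 days remain.
Then February 2188 (29), March (31), April (30), May (31), June (30): 29 + 31 + 30 + 31 + 30 = 151 days.
July 1–20, 2188: 20 days.
Total: 18 + 151 + 20 = 189 days.
189 is a multiple of 7, so July 20, 2188 falls on the same weekday: Sunday.

Sunday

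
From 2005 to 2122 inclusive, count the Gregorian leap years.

28

Years divisible by 4: 2008, 2012, …, 2120 — 29 in all.
Of these, 2100 is divisible by 100 but not 400, so not leap.
Leap years: 29 − 1 = 28.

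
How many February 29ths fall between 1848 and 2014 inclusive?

Years divisible by 4: 1848, 1852, …, 2012 — 42 in all.
Of these, 1900 is divisible by 100 but not 400, so not leap.
2000 is divisible by 400, so still leap.
Leap years: 42 − 1 = 41.

41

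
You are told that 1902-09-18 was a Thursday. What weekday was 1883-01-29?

Count forward from the earlier date (January 29, 1883) to the later (September 18, 1902):
From January 29, 1883 to January 29, 1902: 19 years, of which 4 contain a Feb 29 — 15×365 + 4×366 = 6939 days.
(1900 is not a leap year (divisible by 100 but not 400).)
January 1902: 31 − 29 = 2 days remain.
Then February 1902 (28), March (31), April (30), May (31), June (30), July (31), August (31): 28 + 31 + 30 + 31 + 30 + 31 + 31 = 212 days.
September 1–18, 1902: 18 days.
Residual: 232 days.
Total: 7171 days.
7171 mod 7 = 3, so 3 days before Thursday is Monday.

Monday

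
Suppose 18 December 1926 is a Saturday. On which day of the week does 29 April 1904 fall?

Friday

Count forward from the earlier date (April 29, 1904) to the later (December 18, 1926):
Day-of-year of April 29, 1904: 120.
Day-of-year of December 18, 1926: 352.
1904 has 366 days, so 366 − 120 = 246 days remain in 1904.
Full years 1905–1925: 16 common + 5 leap = 16×365 + 5×366 = 7670 days.
Total: 246 + 7670 + 352 = 8268 days.
8268 mod 7 = 1, so 1 day before Saturday is Friday.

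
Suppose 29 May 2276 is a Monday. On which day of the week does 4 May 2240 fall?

Monday

Count forward from the earlier date (May 4, 2240) to the later (May 29, 2276):
From May 4, 2240 to May 4, 2276: 36 years, of which 9 contain a Feb 29 — 27×365 + 9×366 = 13149 days.
Within May 2276: 29 − 4 = 25 days.
Total: 13174 days.
13174 is a multiple of 7, so 4 May 2240 falls on the same weekday: Monday.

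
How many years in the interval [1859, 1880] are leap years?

Years divisible by 4 in [1859, 1880]: 1860, 1864, 1868, 1872, 1876, 1880.
No century exceptions apply. Count: 6.

6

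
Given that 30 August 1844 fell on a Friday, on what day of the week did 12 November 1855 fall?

Monday

Day-of-year of August 30, 1844: 243.
Day-of-year of November 12, 1855: 316.
1844 has 366 days, so 366 − 243 = 123 days remain in 1844.
Full years 1845–1854: 8 common + 2 leap = 8×365 + 2×366 = 3652 days.
Total: 123 + 3652 + 316 = 4091 days.
4091 mod 7 = 3, so 3 days after Friday is Monday.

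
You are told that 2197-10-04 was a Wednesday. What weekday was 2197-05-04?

Count forward from the earlier date (May 4, 2197) to the later (October 4, 2197):
May 2197: 31 − 4 = 27 days remain.
Then June (30), July (31), August (31), September (30): 30 + 31 + 31 + 30 = 122 days.
October 1–4, 2197: 4 days.
Total: 27 + 122 + 4 = 153 days.
153 mod 7 = 6, so 6 days before Wednesday is Thursday.

Thursday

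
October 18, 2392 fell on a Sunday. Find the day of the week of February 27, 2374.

Count forward from the earlier date (February 27, 2374) to the later (October 18, 2392):
From February 27, 2374 to February 27, 2392: 18 years, of which 4 contain a Feb 29 — 14×365 + 4×366 = 6574 days.
February 2392: 29 − 27 = 2 days remain (2392 is a leap year, so February has 29 days).
Then March (31), April (30), May (31), June (30), July (31), August (31), September (30): 31 + 30 + 31 + 30 + 31 + 31 + 30 = 214 days.
October 1–18, 2392: 18 days.
Residual: 234 days.
Total: 6808 days.
6808 mod 7 = 4, so 4 days before Sunday is Wednesday.

Wednesday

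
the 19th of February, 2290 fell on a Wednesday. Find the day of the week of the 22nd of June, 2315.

From February 19, 2290 to February 19, 2315: 25 years, of which 5 contain a Feb 29 — 20×365 + 5×366 = 9130 days.
(2300 is not a leap year (divisible by 100 but not 400).)
February 2315: 28 − 19 = 9 days remain (2315 is not a leap year, so February has 28 days).
Then March (31), April (30), May (31): 31 + 30 + 31 = 92 days.
June 1–22, 2315: 22 days.
Residual: 123 days.
Total: 9253 days.
9253 mod 7 = 6, so 6 days after Wednesday is Tuesday.

Tuesday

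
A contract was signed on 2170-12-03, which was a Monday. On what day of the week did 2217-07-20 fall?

Sunday

Day-of-year of December 3, 2170: 337.
Day-of-year of July 20, 2217: 201.
2170 has 365 days, so 365 − 337 = 28 days remain in 2170.
Full years 2171–2216: 35 common + 11 leap = 35×365 + 11×366 = 16801 days.
Total: 28 + 16801 + 201 = 17030 days.
17030 mod 7 = 6, so 6 days after Monday is Sunday.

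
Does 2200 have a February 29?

No

2200 is not a leap year (divisible by 100 but not 400).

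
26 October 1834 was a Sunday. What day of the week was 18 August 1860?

Saturday

From October 26, 1834 to October 26, 1859: 25 years, of which 6 contain a Feb 29 — 19×365 + 6×366 = 9131 days.
October 1859: 31 − 26 = 5 days remain.
Then 9 full months totalling 274 days.
August 1–18, 1860: 18 days.
Residual: 297 days.
Total: 9428 days.
9428 mod 7 = 6, so 6 days after Sunday is Saturday.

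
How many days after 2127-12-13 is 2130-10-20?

Day-of-year of December 13, 2127: 347.
Day-of-year of October 20, 2130: 293.
2127 has 365 days, so 365 − 347 = 18 days remain in 2127.
Full years: 2128: 366; 2129: 365. Sum = 731.
Total: 18 + 731 + 293 = 1042 days.

1042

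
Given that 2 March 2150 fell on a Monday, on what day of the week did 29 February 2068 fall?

Count forward from the earlier date (February 29, 2068) to the later (March 2, 2150):
Day-of-year of February 29, 2068: 60.
Day-of-year of March 2, 2150: 61.
2068 has 366 days, so 366 − 60 = 306 days remain in 2068.
Full years 2069–2149: 62 common + 19 leap = 62×365 + 19×366 = 29584 days.
Total: 306 + 29584 + 61 = 29951 days.
29951 mod 7 = 5, so 5 days before Monday is Wednesday.

Wednesday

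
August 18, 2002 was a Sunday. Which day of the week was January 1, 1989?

Count forward from the earlier date (January 1, 1989) to the later (August 18, 2002):
From January 1, 1989 to January 1, 2002: 13 years, of which 3 contain a Feb 29 — 10×365 + 3×366 = 4748 days.
(2000 is a leap year (divisible by 400).)
January 2002: 31 − 1 = 30 days remain.
Then February 2002 (28), March (31), April (30), May (31), June (30), July (31): 28 + 31 + 30 + 31 + 30 + 31 = 181 days.
August 1–18, 2002: 18 days.
Residual: 229 days.
Total: 4977 days.
4977 is a multiple of 7, so January 1, 1989 falls on the same weekday: Sunday.

Sunday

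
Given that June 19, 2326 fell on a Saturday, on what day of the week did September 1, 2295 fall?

Count forward from the earlier date (September 1, 2295) to the later (June 19, 2326):
Day-of-year of September 1, 2295: 244.
Day-of-year of June 19, 2326: 170.
2295 has 365 days, so 365 − 244 = 121 days remain in 2295.
Full years 2296–2325: 23 common + 7 leap = 23×365 + 7×366 = 10957 days.
Total: 121 + 10957 + 170 = 11248 days.
11248 mod 7 = 6, so 6 days before Saturday is Sunday.

Sunday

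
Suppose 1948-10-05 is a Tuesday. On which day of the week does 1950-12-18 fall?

Monday

October 1948: 31 − 5 = 26 days remain.
Then 25 full months totalling 760 days.
December 1–18, 1950: 18 days.
Total: 26 + 760 + 18 = 804 days.
804 mod 7 = 6, so 6 days after Tuesday is Monday.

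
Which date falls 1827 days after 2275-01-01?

2280-01-02

Count 1827 days after January 1, 2275:
Day-of-year of January 1, 2275: 1.
Day-of-year of January 2, 2280: 2.
2275 has 365 days, so 365 − 1 = 364 days remain in 2275.
Full years: 2276: 366; 2277: 365; 2278: 365; 2279: 365. Sum = 1461.
Total: 364 + 1461 + 2 = 1827 days.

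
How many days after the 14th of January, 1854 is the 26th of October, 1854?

285

January 1854: 31 − 14 = 17 days remain.
Then February 1854 (28), March (31), April (30), May (31), June (30), July (31), August (31), September (30): 28 + 31 + 30 + 31 + 30 + 31 + 31 + 30 = 242 days.
October 1–26, 1854: 26 days.
Total: 17 + 242 + 26 = 285 days.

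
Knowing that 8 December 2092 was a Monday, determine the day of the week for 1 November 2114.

Thursday

From December 8, 2092 to December 8, 2113: 21 years, of which 4 contain a Feb 29 — 17×365 + 4×366 = 7669 days.
(2100 is not a leap year (divisible by 100 but not 400).)
December 2113: 31 − 8 = 23 days remain.
Then 10 full months totalling 304 days.
November 1, 2114: 1 day.
Residual: 328 days.
Total: 7997 days.
7997 mod 7 = 3, so 3 days after Monday is Thursday.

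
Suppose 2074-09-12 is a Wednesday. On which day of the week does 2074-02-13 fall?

Tuesday

Count forward from the earlier date (February 13, 2074) to the later (September 12, 2074):
February 2074: 28 − 13 = 15 days remain (2074 is not a leap year, so February has 28 days).
Then March (31), April (30), May (31), June (30), July (31), August (31): 31 + 30 + 31 + 30 + 31 + 31 = 184 days.
September 1–12, 2074: 12 days.
Total: 15 + 184 + 12 = 211 days.
211 mod 7 = 1, so 1 day before Wednesday is Tuesday.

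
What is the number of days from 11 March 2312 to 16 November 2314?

980

March 2312: 31 − 11 = 20 days remain.
Then 31 full months totalling 944 days.
November 1–16, 2314: 16 days.
Total: 20 + 944 + 16 = 980 days.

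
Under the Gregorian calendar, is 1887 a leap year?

No

1887 is not a leap year.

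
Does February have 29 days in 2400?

2400 is a leap year (divisible by 400).

Yes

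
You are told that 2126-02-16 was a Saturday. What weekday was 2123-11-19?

Friday

Count forward from the earlier date (November 19, 2123) to the later (February 16, 2126):
Day-of-year of November 19, 2123: 323.
Day-of-year of February 16, 2126: 47.
2123 has 365 days, so 365 − 323 = 42 days remain in 2123.
Full years: 2124: 366; 2125: 365. Sum = 731.
Total: 42 + 731 + 47 = 820 days.
820 mod 7 = 1, so 1 day before Saturday is Friday.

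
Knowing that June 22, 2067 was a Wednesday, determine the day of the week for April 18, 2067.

Monday

Count forward from the earlier date (April 18, 2067) to the later (June 22, 2067):
April 2067: 30 − 18 = 12 days remain.
Then May (31): 31 days.
June 1–22, 2067: 22 days.
Total: 12 + 31 + 22 = 65 days.
65 mod 7 = 2, so 2 days before Wednesday is Monday.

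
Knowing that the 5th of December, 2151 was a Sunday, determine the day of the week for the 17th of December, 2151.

Friday

Within December 2151: 17 − 5 = 12 days.
12 mod 7 = 5, so 5 days after Sunday is Friday.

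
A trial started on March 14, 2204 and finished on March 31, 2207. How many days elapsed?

1112

March 14, 2204 → March 14, 2205: 365 days.
March 14, 2205 → March 14, 2206: 365 days.
March 14, 2206 → March 14, 2207: 365 days.
Within March 2207: 31 − 14 = 17 days.
Total: 1112 days.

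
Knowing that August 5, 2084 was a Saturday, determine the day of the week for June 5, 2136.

Tuesday

From August 5, 2084 to August 5, 2135: 51 years, of which 11 contain a Feb 29 — 40×365 + 11×366 = 18626 days.
(2100 is not a leap year (divisible by 100 but not 400).)
August 2135: 31 − 5 = 26 days remain.
Then 9 full months totalling 274 days.
June 1–5, 2136: 5 days.
Residual: 305 days.
Total: 18931 days.
18931 mod 7 = 3, so 3 days after Saturday is Tuesday.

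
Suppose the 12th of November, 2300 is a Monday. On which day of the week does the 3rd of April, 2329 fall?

Wednesday

From November 12, 2300 to November 12, 2328: 28 years, of which 7 contain a Feb 29 — 21×365 + 7×366 = 10227 days.
November 2328: 30 − 12 = 18 days remain.
Then December (31), January (31), February 2329 (28), March (31): 31 + 31 + 28 + 31 = 121 days.
April 1–3, 2329: 3 days.
Residual: 142 days.
Total: 10369 days.
10369 mod 7 = 2, so 2 days after Monday is Wednesday.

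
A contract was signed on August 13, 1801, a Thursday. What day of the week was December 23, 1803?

Friday

August 13, 1801 → August 13, 1802: 365 days.
August 13, 1802 → August 13, 1803: 365 days.
August 1803: 31 − 13 = 18 days remain.
Then September (30), October (31), November (30): 30 + 31 + 30 = 91 days.
December 1–23, 1803: 23 days.
Residual: 132 days.
Total: 862 days.
862 mod 7 = 1, so 1 day after Thursday is Friday.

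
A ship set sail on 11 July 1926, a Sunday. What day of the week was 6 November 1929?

July 11, 1926 → July 11, 1927: 365 days.
July 11, 1927 → July 11, 1928: 366 days (1928 is a leap year).
July 11, 1928 → July 11, 1929: 365 days.
July 1929: 31 − 11 = 20 days remain.
Then August (31), September (30), October (31): 31 + 30 + 31 = 92 days.
November 1–6, 1929: 6 days.
Residual: 118 days.
Total: 1214 days.
1214 mod 7 = 3, so 3 days after Sunday is Wednesday.

Wednesday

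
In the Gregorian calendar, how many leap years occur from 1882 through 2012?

32

Years divisible by 4: 1884, 1888, …, 2012 — 33 in all.
Of these, 1900 is divisible by 100 but not 400, so not leap.
2000 is divisible by 400, so still leap.
Leap years: 33 − 1 = 32.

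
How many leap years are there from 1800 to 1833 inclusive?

Years divisible by 4 in [1800, 1833]: 1800, 1804, 1808, 1812, 1816, 1820, 1824, 1828, 1832.
Of these, 1800 is divisible by 100 but not 400, so not leap.
Leap years: 9 − 1 = 8.

8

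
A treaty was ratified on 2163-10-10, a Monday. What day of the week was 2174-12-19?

Monday

From October 10, 2163 to October 10, 2174: 11 years, of which 3 contain a Feb 29 — 8×365 + 3×366 = 4018 days.
October 2174: 31 − 10 = 21 days remain.
Then November (30): 30 days.
December 1–19, 2174: 19 days.
Residual: 70 days.
Total: 4088 days.
4088 is a multiple of 7, so 2174-12-19 falls on the same weekday: Monday.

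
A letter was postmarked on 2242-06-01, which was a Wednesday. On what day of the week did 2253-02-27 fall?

From June 1, 2242 to June 1, 2252: 10 years, of which 3 contain a Feb 29 — 7×365 + 3×366 = 3653 days.
June 2252: 30 − 1 = 29 days remain.
Then July (31), August (31), September (30), October (31), November (30), December (31), January (31): 31 + 31 + 30 + 31 + 30 + 31 + 31 = 215 days.
February 1–27, 2253: 27 days (2253 is not a leap year).
Residual: 271 days.
Total: 3924 days.
3924 mod 7 = 4, so 4 days after Wednesday is Sunday.

Sunday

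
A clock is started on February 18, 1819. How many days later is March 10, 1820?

February 18, 1819 → February 18, 1820: 365 days.
February 1820: 29 − 18 = 11 days remain (1820 is a leap year, so February has 29 days).
March 1–10, 1820: 10 days.
Residual: 21 days.
Total: 386 days.

386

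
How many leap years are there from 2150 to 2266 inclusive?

28

Years divisible by 4: 2152, 2156, …, 2264 — 29 in all.
Of these, 2200 is divisible by 100 but not 400, so not leap.
Leap years: 29 − 1 = 28.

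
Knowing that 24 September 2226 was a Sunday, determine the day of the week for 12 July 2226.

Count forward from the earlier date (July 12, 2226) to the later (September 24, 2226):
July 2226: 31 − 12 = 19 days remain.
Then August (31): 31 days.
September 1–24, 2226: 24 days.
Total: 19 + 31 + 24 = 74 days.
74 mod 7 = 4, so 4 days before Sunday is Wednesday.

Wednesday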